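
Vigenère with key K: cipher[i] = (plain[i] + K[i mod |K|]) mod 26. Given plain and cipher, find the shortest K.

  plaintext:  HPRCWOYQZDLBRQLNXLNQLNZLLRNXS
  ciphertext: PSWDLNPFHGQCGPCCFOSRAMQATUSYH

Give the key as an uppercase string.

  i= 0: P-H =  8 → I
  i= 1: S-P =  3 → D
  i= 2: W-R =  5 → F
  i= 3: D-C =  1 → B
  i= 4: L-W = 15 → P
  i= 5: N-O = 25 → Z
  i= 6: P-Y = 17 → R
  i= 7: F-Q = 15 → P
  i= 8: H-Z =  8 → I
  i= 9: G-D =  3 → D
  i=10: Q-L =  5 → F
  i=11: C-B =  1 → B
  i=12: G-R = 15 → P
  i=13: P-Q = 25 → Z
  i=14: C-L = 17 → R
  i=15: C-N = 15 → P
  i=16: F-X =  8 → I
  i=17: O-L =  3 → D
  i=18: S-N =  5 → F
  i=19: R-Q =  1 → B
  i=20: A-L = 15 → P
  i=21: M-N = 25 → Z
  i=22: Q-Z = 17 → R
  i=23: A-L = 15 → P
  i=24: T-L =  8 → I
  i=25: U-R =  3 → D
  i=26: S-N =  5 → F
  i=27: Y-X =  1 → B
  i=28: H-S = 15 → P
  shifts repeat with period 8: IDFBPZRP

IDFBPZRP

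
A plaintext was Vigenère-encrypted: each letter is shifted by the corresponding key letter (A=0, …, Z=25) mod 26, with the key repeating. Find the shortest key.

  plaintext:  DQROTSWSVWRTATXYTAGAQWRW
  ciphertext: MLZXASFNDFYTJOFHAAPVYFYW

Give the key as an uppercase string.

  i= 0: M-D =  9 → J
  i= 1: L-Q = 21 → V
  i= 2: Z-R =  8 → I
  i= 3: X-O =  9 → J
  i= 4: A-T =  7 → H
  i= 5: S-S =  0 → A
  i= 6: F-W =  9 → J
  i= 7: N-S = 21 → V
  i= 8: D-V =  8 → I
  i= 9: F-W =  9 → J
  i=10: Y-R =  7 → H
  i=11: T-T =  0 → A
  i=12: J-A =  9 → J
  i=13: O-T = 21 → V
  i=14: F-X =  8 → I
  i=15: H-Y =  9 → J
  i=16: A-T =  7 → H
  i=17: A-A =  0 → A
  i=18: P-G =  9 → J
  i=19: V-A = 21 → V
  i=20: Y-Q =  8 → I
  i=21: F-W =  9 → J
  i=22: Y-R =  7 → H
  i=23: W-W =  0 → A
  shifts repeat with period 6: JVIJHA

JVIJHA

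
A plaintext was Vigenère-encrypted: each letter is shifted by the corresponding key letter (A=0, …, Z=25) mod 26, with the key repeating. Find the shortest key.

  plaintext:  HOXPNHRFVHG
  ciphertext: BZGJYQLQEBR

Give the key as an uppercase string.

ULJ

  i= 0: B-H = 20 → U
  i= 1: Z-O = 11 → L
  i= 2: G-X =  9 → J
  i= 3: J-P = 20 → U
  i= 4: Y-N = 11 → L
  i= 5: Q-H =  9 → J
  i= 6: L-R = 20 → U
  i= 7: Q-F = 11 → L
  i= 8: E-V =  9 → J
  i= 9: B-H = 20 → U
  i=10: R-G = 11 → L
  shifts repeat with period 3: ULJ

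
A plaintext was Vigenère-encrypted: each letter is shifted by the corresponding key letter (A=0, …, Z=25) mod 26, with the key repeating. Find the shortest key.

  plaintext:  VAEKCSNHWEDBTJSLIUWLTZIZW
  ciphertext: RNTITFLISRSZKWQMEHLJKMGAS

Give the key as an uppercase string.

WNPYRNYB

  i= 0: R-V = 22 → W
  i= 1: N-A = 13 → N
  i= 2: T-E = 15 → P
  i= 3: I-K = 24 → Y
  i= 4: T-C = 17 → R
  i= 5: F-S = 13 → N
  i= 6: L-N = 24 → Y
  i= 7: I-H =  1 → B
  i= 8: S-W = 22 → W
  i= 9: R-E = 13 → N
  i=10: S-D = 15 → P
  i=11: Z-B = 24 → Y
  i=12: K-T = 17 → R
  i=13: W-J = 13 → N
  i=14: Q-S = 24 → Y
  i=15: M-L =  1 → B
  i=16: E-I = 22 → W
  i=17: H-U = 13 → N
  i=18: L-W = 15 → P
  i=19: J-L = 24 → Y
  i=20: K-T = 17 → R
  i=21: M-Z = 13 → N
  i=22: G-I = 24 → Y
  i=23: A-Z =  1 → B
  i=24: S-W = 22 → W
  shifts repeat with period 8: WNPYRNYB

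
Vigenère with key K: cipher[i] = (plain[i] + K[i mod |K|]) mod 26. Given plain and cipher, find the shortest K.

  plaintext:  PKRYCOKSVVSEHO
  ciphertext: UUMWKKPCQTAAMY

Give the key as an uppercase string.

  i= 0: U-P =  5 → F
  i= 1: U-K = 10 → K
  i= 2: M-R = 21 → V
  i= 3: W-Y = 24 → Y
  i= 4: K-C =  8 → I
  i= 5: K-O = 22 → W
  i= 6: P-K =  5 → F
  i= 7: C-S = 10 → K
  i= 8: Q-V = 21 → V
  i= 9: T-V = 24 → Y
  i=10: A-S =  8 → I
  i=11: A-E = 22 → W
  i=12: M-H =  5 → F
  i=13: Y-O = 10 → K
  shifts repeat with period 6: FKVYIW

FKVYIW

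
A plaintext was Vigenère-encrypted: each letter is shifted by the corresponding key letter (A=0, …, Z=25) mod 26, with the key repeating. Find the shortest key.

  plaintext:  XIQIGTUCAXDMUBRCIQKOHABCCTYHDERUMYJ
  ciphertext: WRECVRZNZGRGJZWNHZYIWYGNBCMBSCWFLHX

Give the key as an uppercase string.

ZJOUPYFL

  i= 0: W-X = 25 → Z
  i= 1: R-I =  9 → J
  i= 2: E-Q = 14 → O
  i= 3: C-I = 20 → U
  i= 4: V-G = 15 → P
  i= 5: R-T = 24 → Y
  i= 6: Z-U =  5 → F
  i= 7: N-C = 11 → L
  i= 8: Z-A = 25 → Z
  i= 9: G-X =  9 → J
  i=10: R-D = 14 → O
  i=11: G-M = 20 → U
  i=12: J-U = 15 → P
  i=13: Z-B = 24 → Y
  i=14: W-R =  5 → F
  i=15: N-C = 11 → L
  i=16: H-I = 25 → Z
  i=17: Z-Q =  9 → J
  i=18: Y-K = 14 → O
  i=19: I-O = 20 → U
  i=20: W-H = 15 → P
  i=21: Y-A = 24 → Y
  i=22: G-B =  5 → F
  i=23: N-C = 11 → L
  i=24: B-C = 25 → Z
  i=25: C-T =  9 → J
  i=26: M-Y = 14 → O
  i=27: B-H = 20 → U
  i=28: S-D = 15 → P
  i=29: C-E = 24 → Y
  i=30: W-R =  5 → F
  i=31: F-U = 11 → L
  i=32: L-M = 25 → Z
  i=33: H-Y =  9 → J
  i=34: X-J = 14 → O
  shifts repeat with period 8: ZJOUPYFL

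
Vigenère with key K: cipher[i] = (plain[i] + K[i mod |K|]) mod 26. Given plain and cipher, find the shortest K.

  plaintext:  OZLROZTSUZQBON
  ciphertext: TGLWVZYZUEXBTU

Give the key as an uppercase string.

FHA

  i= 0: T-O =  5 → F
  i= 1: G-Z =  7 → H
  i= 2: L-L =  0 → A
  i= 3: W-R =  5 → F
  i= 4: V-O =  7 → H
  i= 5: Z-Z =  0 → A
  i= 6: Y-T =  5 → F
  i= 7: Z-S =  7 → H
  i= 8: U-U =  0 → A
  i= 9: E-Z =  5 → F
  i=10: X-Q =  7 → H
  i=11: B-B =  0 → A
  i=12: T-O =  5 → F
  i=13: U-N =  7 → H
  shifts repeat with period 3: FHA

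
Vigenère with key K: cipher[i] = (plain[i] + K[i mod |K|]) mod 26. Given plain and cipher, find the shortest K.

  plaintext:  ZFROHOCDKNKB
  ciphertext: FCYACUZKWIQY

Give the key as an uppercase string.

  i= 0: F-Z =  6 → G
  i= 1: C-F = 23 → X
  i= 2: Y-R =  7 → H
  i= 3: A-O = 12 → M
  i= 4: C-H = 21 → V
  i= 5: U-O =  6 → G
  i= 6: Z-C = 23 → X
  i= 7: K-D =  7 → H
  i= 8: W-K = 12 → M
  i= 9: I-N = 21 → V
  i=10: Q-K =  6 → G
  i=11: Y-B = 23 → X
  shifts repeat with period 5: GXHMV

GXHMV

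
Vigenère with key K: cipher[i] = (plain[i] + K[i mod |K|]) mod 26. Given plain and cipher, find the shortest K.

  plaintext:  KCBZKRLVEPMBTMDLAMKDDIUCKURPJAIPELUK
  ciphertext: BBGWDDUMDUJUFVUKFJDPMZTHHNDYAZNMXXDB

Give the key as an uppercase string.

  i= 0: B-K = 17 → R
  i= 1: B-C = 25 → Z
  i= 2: G-B =  5 → F
  i= 3: W-Z = 23 → X
  i= 4: D-K = 19 → T
  i= 5: D-R = 12 → M
  i= 6: U-L =  9 → J
  i= 7: M-V = 17 → R
  i= 8: D-E = 25 → Z
  i= 9: U-P =  5 → F
  i=10: J-M = 23 → X
  i=11: U-B = 19 → T
  i=12: F-T = 12 → M
  i=13: V-M =  9 → J
  i=14: U-D = 17 → R
  i=15: K-L = 25 → Z
  i=16: F-A =  5 → F
  i=17: J-M = 23 → X
  i=18: D-K = 19 → T
  i=19: P-D = 12 → M
  i=20: M-D =  9 → J
  i=21: Z-I = 17 → R
  i=22: T-U = 25 → Z
  i=23: H-C =  5 → F
  i=24: H-K = 23 → X
  i=25: N-U = 19 → T
  i=26: D-R = 12 → M
  i=27: Y-P =  9 → J
  i=28: A-J = 17 → R
  i=29: Z-A = 25 → Z
  i=30: N-I =  5 → F
  i=31: M-P = 23 → X
  i=32: X-E = 19 → T
  i=33: X-L = 12 → M
  i=34: D-U =  9 → J
  i=35: B-K = 17 → R
  shifts repeat with period 7: RZFXTMJ

RZFXTMJ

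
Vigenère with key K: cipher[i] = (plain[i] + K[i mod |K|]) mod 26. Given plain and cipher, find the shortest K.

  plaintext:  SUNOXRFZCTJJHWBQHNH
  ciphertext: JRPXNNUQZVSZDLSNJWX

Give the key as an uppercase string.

RXCJQWP

  i= 0: J-S = 17 → R
  i= 1: R-U = 23 → X
  i= 2: P-N =  2 → C
  i= 3: X-O =  9 → J
  i= 4: N-X = 16 → Q
  i= 5: N-R = 22 → W
  i= 6: U-F = 15 → P
  i= 7: Q-Z = 17 → R
  i= 8: Z-C = 23 → X
  i= 9: V-T =  2 → C
  i=10: S-J =  9 → J
  i=11: Z-J = 16 → Q
  i=12: D-H = 22 → W
  i=13: L-W = 15 → P
  i=14: S-B = 17 → R
  i=15: N-Q = 23 → X
  i=16: J-H =  2 → C
  i=17: W-N =  9 → J
  i=18: X-H = 16 → Q
  shifts repeat with period 7: RXCJQWP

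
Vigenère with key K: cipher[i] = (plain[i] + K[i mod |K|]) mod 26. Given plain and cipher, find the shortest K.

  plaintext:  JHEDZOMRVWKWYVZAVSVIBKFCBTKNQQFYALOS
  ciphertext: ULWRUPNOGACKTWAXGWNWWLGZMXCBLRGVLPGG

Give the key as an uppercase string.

  i= 0: U-J = 11 → L
  i= 1: L-H =  4 → E
  i= 2: W-E = 18 → S
  i= 3: R-D = 14 → O
  i= 4: U-Z = 21 → V
  i= 5: P-O =  1 → B
  i= 6: N-M =  1 → B
  i= 7: O-R = 23 → X
  i= 8: G-V = 11 → L
  i= 9: A-W =  4 → E
  i=10: C-K = 18 → S
  i=11: K-W = 14 → O
  i=12: T-Y = 21 → V
  i=13: W-V =  1 → B
  i=14: A-Z =  1 → B
  i=15: X-A = 23 → X
  i=16: G-V = 11 → L
  i=17: W-S =  4 → E
  i=18: N-V = 18 → S
  i=19: W-I = 14 → O
  i=20: W-B = 21 → V
  i=21: L-K =  1 → B
  i=22: G-F =  1 → B
  i=23: Z-C = 23 → X
  i=24: M-B = 11 → L
  i=25: X-T =  4 → E
  i=26: C-K = 18 → S
  i=27: B-N = 14 → O
  i=28: L-Q = 21 → V
  i=29: R-Q =  1 → B
  i=30: G-F =  1 → B
  i=31: V-Y = 23 → X
  i=32: L-A = 11 → L
  i=33: P-L =  4 → E
  i=34: G-O = 18 → S
  i=35: G-S = 14 → O
  shifts repeat with period 8: LESOVBBX

LESOVBBX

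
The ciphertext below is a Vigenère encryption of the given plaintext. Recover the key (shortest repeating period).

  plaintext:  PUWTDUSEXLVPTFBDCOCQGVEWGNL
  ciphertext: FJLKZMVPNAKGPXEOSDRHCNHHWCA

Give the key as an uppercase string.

  i= 0: F-P = 16 → Q
  i= 1: J-U = 15 → P
  i= 2: L-W = 15 → P
  i= 3: K-T = 17 → R
  i= 4: Z-D = 22 → W
  i= 5: M-U = 18 → S
  i= 6: V-S =  3 → D
  i= 7: P-E = 11 → L
  i= 8: N-X = 16 → Q
  i= 9: A-L = 15 → P
  i=10: K-V = 15 → P
  i=11: G-P = 17 → R
  i=12: P-T = 22 → W
  i=13: X-F = 18 → S
  i=14: E-B =  3 → D
  i=15: O-D = 11 → L
  i=16: S-C = 16 → Q
  i=17: D-O = 15 → P
  i=18: R-C = 15 → P
  i=19: H-Q = 17 → R
  i=20: C-G = 22 → W
  i=21: N-V = 18 → S
  i=22: H-E =  3 → D
  i=23: H-W = 11 → L
  i=24: W-G = 16 → Q
  i=25: C-N = 15 → P
  i=26: A-L = 15 → P
  shifts repeat with period 8: QPPRWSDL

QPPRWSDL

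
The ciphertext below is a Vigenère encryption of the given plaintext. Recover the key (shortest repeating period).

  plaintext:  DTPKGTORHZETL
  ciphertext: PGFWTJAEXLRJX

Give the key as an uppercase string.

MNQ

  i= 0: P-D = 12 → M
  i= 1: G-T = 13 → N
  i= 2: F-P = 16 → Q
  i= 3: W-K = 12 → M
  i= 4: T-G = 13 → N
  i= 5: J-T = 16 → Q
  i= 6: A-O = 12 → M
  i= 7: E-R = 13 → N
  i= 8: X-H = 16 → Q
  i= 9: L-Z = 12 → M
  i=10: R-E = 13 → N
  i=11: J-T = 16 → Q
  i=12: X-L = 12 → M
  shifts repeat with period 3: MNQ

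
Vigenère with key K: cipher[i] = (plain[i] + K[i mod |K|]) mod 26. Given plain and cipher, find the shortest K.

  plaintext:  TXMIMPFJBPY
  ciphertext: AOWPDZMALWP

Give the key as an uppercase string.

HRK

  i= 0: A-T =  7 → H
  i= 1: O-X = 17 → R
  i= 2: W-M = 10 → K
  i= 3: P-I =  7 → H
  i= 4: D-M = 17 → R
  i= 5: Z-P = 10 → K
  i= 6: M-F =  7 → H
  i= 7: A-J = 17 → R
  i= 8: L-B = 10 → K
  i= 9: W-P =  7 → H
  i=10: P-Y = 17 → R
  shifts repeat with period 3: HRK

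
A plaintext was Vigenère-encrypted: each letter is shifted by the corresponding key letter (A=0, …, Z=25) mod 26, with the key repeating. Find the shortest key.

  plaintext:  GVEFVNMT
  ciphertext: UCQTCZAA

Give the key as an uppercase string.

OHM

  i= 0: U-G = 14 → O
  i= 1: C-V =  7 → H
  i= 2: Q-E = 12 → M
  i= 3: T-F = 14 → O
  i= 4: C-V =  7 → H
  i= 5: Z-N = 12 → M
  i= 6: A-M = 14 → O
  i= 7: A-T =  7 → H
  shifts repeat with period 3: OHM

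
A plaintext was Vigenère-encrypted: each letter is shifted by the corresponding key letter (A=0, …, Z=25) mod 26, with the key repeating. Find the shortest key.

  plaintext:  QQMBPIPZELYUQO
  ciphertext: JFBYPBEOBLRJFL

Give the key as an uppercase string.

  i= 0: J-Q = 19 → T
  i= 1: F-Q = 15 → P
  i= 2: B-M = 15 → P
  i= 3: Y-B = 23 → X
  i= 4: P-P =  0 → A
  i= 5: B-I = 19 → T
  i= 6: E-P = 15 → P
  i= 7: O-Z = 15 → P
  i= 8: B-E = 23 → X
  i= 9: L-L =  0 → A
  i=10: R-Y = 19 → T
  i=11: J-U = 15 → P
  i=12: F-Q = 15 → P
  i=13: L-O = 23 → X
  shifts repeat with period 5: TPPXA

TPPXA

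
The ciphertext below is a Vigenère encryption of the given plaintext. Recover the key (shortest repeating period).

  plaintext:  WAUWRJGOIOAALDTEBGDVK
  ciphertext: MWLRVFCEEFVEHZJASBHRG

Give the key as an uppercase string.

  i= 0: M-W = 16 → Q
  i= 1: W-A = 22 → W
  i= 2: L-U = 17 → R
  i= 3: R-W = 21 → V
  i= 4: V-R =  4 → E
  i= 5: F-J = 22 → W
  i= 6: C-G = 22 → W
  i= 7: E-O = 16 → Q
  i= 8: E-I = 22 → W
  i= 9: F-O = 17 → R
  i=10: V-A = 21 → V
  i=11: E-A =  4 → E
  i=12: H-L = 22 → W
  i=13: Z-D = 22 → W
  i=14: J-T = 16 → Q
  i=15: A-E = 22 → W
  i=16: S-B = 17 → R
  i=17: B-G = 21 → V
  i=18: H-D =  4 → E
  i=19: R-V = 22 → W
  i=20: G-K = 22 → W
  shifts repeat with period 7: QWRVEWW

QWRVEWW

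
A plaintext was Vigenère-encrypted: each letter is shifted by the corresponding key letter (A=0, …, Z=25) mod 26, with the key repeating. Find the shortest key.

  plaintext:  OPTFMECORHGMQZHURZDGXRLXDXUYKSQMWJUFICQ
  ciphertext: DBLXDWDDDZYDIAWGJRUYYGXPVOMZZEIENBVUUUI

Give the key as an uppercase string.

PMSSRSB

  i= 0: D-O = 15 → P
  i= 1: B-P = 12 → M
  i= 2: L-T = 18 → S
  i= 3: X-F = 18 → S
  i= 4: D-M = 17 → R
  i= 5: W-E = 18 → S
  i= 6: D-C =  1 → B
  i= 7: D-O = 15 → P
  i= 8: D-R = 12 → M
  i= 9: Z-H = 18 → S
  i=10: Y-G = 18 → S
  i=11: D-M = 17 → R
  i=12: I-Q = 18 → S
  i=13: A-Z =  1 → B
  i=14: W-H = 15 → P
  i=15: G-U = 12 → M
  i=16: J-R = 18 → S
  i=17: R-Z = 18 → S
  i=18: U-D = 17 → R
  i=19: Y-G = 18 → S
  i=20: Y-X =  1 → B
  i=21: G-R = 15 → P
  i=22: X-L = 12 → M
  i=23: P-X = 18 → S
  i=24: V-D = 18 → S
  i=25: O-X = 17 → R
  i=26: M-U = 18 → S
  i=27: Z-Y =  1 → B
  i=28: Z-K = 15 → P
  i=29: E-S = 12 → M
  i=30: I-Q = 18 → S
  i=31: E-M = 18 → S
  i=32: N-W = 17 → R
  i=33: B-J = 18 → S
  i=34: V-U =  1 → B
  i=35: U-F = 15 → P
  i=36: U-I = 12 → M
  i=37: U-C = 18 → S
  i=38: I-Q = 18 → S
  shifts repeat with period 7: PMSSRSB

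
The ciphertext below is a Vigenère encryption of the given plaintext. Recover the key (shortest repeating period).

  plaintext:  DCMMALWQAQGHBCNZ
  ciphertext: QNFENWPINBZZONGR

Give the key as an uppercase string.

NLTS

  i= 0: Q-D = 13 → N
  i= 1: N-C = 11 → L
  i= 2: F-M = 19 → T
  i= 3: E-M = 18 → S
  i= 4: N-A = 13 → N
  i= 5: W-L = 11 → L
  i= 6: P-W = 19 → T
  i= 7: I-Q = 18 → S
  i= 8: N-A = 13 → N
  i= 9: B-Q = 11 → L
  i=10: Z-G = 19 → T
  i=11: Z-H = 18 → S
  i=12: O-B = 13 → N
  i=13: N-C = 11 → L
  i=14: G-N = 19 → T
  i=15: R-Z = 18 → S
  shifts repeat with period 4: NLTS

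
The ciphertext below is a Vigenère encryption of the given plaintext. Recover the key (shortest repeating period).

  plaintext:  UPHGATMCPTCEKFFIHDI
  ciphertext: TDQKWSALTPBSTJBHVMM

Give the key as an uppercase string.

ZOJEW

  i= 0: T-U = 25 → Z
  i= 1: D-P = 14 → O
  i= 2: Q-H =  9 → J
  i= 3: K-G =  4 → E
  i= 4: W-A = 22 → W
  i= 5: S-T = 25 → Z
  i= 6: A-M = 14 → O
  i= 7: L-C =  9 → J
  i= 8: T-P =  4 → E
  i= 9: P-T = 22 → W
  i=10: B-C = 25 → Z
  i=11: S-E = 14 → O
  i=12: T-K =  9 → J
  i=13: J-F =  4 → E
  i=14: B-F = 22 → W
  i=15: H-I = 25 → Z
  i=16: V-H = 14 → O
  i=17: M-D =  9 → J
  i=18: M-I =  4 → E
  shifts repeat with period 5: ZOJEW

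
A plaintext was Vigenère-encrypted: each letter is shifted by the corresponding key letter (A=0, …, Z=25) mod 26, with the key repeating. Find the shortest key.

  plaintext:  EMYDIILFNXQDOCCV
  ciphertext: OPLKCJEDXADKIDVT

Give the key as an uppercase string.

KDNHUBTY

  i= 0: O-E = 10 → K
  i= 1: P-M =  3 → D
  i= 2: L-Y = 13 → N
  i= 3: K-D =  7 → H
  i= 4: C-I = 20 → U
  i= 5: J-I =  1 → B
  i= 6: E-L = 19 → T
  i= 7: D-F = 24 → Y
  i= 8: X-N = 10 → K
  i= 9: A-X =  3 → D
  i=10: D-Q = 13 → N
  i=11: K-D =  7 → H
  i=12: I-O = 20 → U
  i=13: D-C =  1 → B
  i=14: V-C = 19 → T
  i=15: T-V = 24 → Y
  shifts repeat with period 8: KDNHUBTY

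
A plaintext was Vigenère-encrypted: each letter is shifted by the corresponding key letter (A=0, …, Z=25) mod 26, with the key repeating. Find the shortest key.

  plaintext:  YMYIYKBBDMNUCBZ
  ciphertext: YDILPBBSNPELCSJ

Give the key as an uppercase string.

ARKDRR

  i= 0: Y-Y =  0 → A
  i= 1: D-M = 17 → R
  i= 2: I-Y = 10 → K
  i= 3: L-I =  3 → D
  i= 4: P-Y = 17 → R
  i= 5: B-K = 17 → R
  i= 6: B-B =  0 → A
  i= 7: S-B = 17 → R
  i= 8: N-D = 10 → K
  i= 9: P-M =  3 → D
  i=10: E-N = 17 → R
  i=11: L-U = 17 → R
  i=12: C-C =  0 → A
  i=13: S-B = 17 → R
  i=14: J-Z = 10 → K
  shifts repeat with period 6: ARKDRR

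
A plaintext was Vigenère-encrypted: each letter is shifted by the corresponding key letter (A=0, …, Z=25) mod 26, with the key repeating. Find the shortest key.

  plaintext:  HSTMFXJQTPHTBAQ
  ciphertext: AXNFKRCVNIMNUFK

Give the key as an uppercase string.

  i= 0: A-H = 19 → T
  i= 1: X-S =  5 → F
  i= 2: N-T = 20 → U
  i= 3: F-M = 19 → T
  i= 4: K-F =  5 → F
  i= 5: R-X = 20 → U
  i= 6: C-J = 19 → T
  i= 7: V-Q =  5 → F
  i= 8: N-T = 20 → U
  i= 9: I-P = 19 → T
  i=10: M-H =  5 → F
  i=11: N-T = 20 → U
  i=12: U-B = 19 → T
  i=13: F-A =  5 → F
  i=14: K-Q = 20 → U
  shifts repeat with period 3: TFU

TFU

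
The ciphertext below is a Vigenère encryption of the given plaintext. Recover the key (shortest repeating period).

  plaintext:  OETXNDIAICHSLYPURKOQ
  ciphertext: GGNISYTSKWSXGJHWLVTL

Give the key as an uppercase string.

  i= 0: G-O = 18 → S
  i= 1: G-E =  2 → C
  i= 2: N-T = 20 → U
  i= 3: I-X = 11 → L
  i= 4: S-N =  5 → F
  i= 5: Y-D = 21 → V
  i= 6: T-I = 11 → L
  i= 7: S-A = 18 → S
  i= 8: K-I =  2 → C
  i= 9: W-C = 20 → U
  i=10: S-H = 11 → L
  i=11: X-S =  5 → F
  i=12: G-L = 21 → V
  i=13: J-Y = 11 → L
  i=14: H-P = 18 → S
  i=15: W-U =  2 → C
  i=16: L-R = 20 → U
  i=17: V-K = 11 → L
  i=18: T-O =  5 → F
  i=19: L-Q = 21 → V
  shifts repeat with period 7: SCULFVL

SCULFVL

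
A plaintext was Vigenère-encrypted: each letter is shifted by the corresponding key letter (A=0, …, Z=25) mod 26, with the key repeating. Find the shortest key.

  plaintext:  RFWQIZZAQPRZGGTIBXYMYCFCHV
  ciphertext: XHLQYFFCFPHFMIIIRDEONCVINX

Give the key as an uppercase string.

GCPAQG

  i= 0: X-R =  6 → G
  i= 1: H-F =  2 → C
  i= 2: L-W = 15 → P
  i= 3: Q-Q =  0 → A
  i= 4: Y-I = 16 → Q
  i= 5: F-Z =  6 → G
  i= 6: F-Z =  6 → G
  i= 7: C-A =  2 → C
  i= 8: F-Q = 15 → P
  i= 9: P-P =  0 → A
  i=10: H-R = 16 → Q
  i=11: F-Z =  6 → G
  i=12: M-G =  6 → G
  i=13: I-G =  2 → C
  i=14: I-T = 15 → P
  i=15: I-I =  0 → A
  i=16: R-B = 16 → Q
  i=17: D-X =  6 → G
  i=18: E-Y =  6 → G
  i=19: O-M =  2 → C
  i=20: N-Y = 15 → P
  i=21: C-C =  0 → A
  i=22: V-F = 16 → Q
  i=23: I-C =  6 → G
  i=24: N-H =  6 → G
  i=25: X-V =  2 → C
  shifts repeat with period 6: GCPAQG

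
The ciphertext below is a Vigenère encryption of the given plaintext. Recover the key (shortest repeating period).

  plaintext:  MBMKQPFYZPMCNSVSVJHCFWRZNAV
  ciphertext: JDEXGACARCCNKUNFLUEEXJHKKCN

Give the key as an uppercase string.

  i= 0: J-M = 23 → X
  i= 1: D-B =  2 → C
  i= 2: E-M = 18 → S
  i= 3: X-K = 13 → N
  i= 4: G-Q = 16 → Q
  i= 5: A-P = 11 → L
  i= 6: C-F = 23 → X
  i= 7: A-Y =  2 → C
  i= 8: R-Z = 18 → S
  i= 9: C-P = 13 → N
  i=10: C-M = 16 → Q
  i=11: N-C = 11 → L
  i=12: K-N = 23 → X
  i=13: U-S =  2 → C
  i=14: N-V = 18 → S
  i=15: F-S = 13 → N
  i=16: L-V = 16 → Q
  i=17: U-J = 11 → L
  i=18: E-H = 23 → X
  i=19: E-C =  2 → C
  i=20: X-F = 18 → S
  i=21: J-W = 13 → N
  i=22: H-R = 16 → Q
  i=23: K-Z = 11 → L
  i=24: K-N = 23 → X
  i=25: C-A =  2 → C
  i=26: N-V = 18 → S
  shifts repeat with period 6: XCSNQL

XCSNQL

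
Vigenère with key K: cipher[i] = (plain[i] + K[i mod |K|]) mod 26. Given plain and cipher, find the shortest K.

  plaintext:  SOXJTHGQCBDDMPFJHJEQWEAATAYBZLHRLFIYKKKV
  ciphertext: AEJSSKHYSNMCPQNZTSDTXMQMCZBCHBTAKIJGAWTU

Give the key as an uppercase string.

  i= 0: A-S =  8 → I
  i= 1: E-O = 16 → Q
  i= 2: J-X = 12 → M
  i= 3: S-J =  9 → J
  i= 4: S-T = 25 → Z
  i= 5: K-H =  3 → D
  i= 6: H-G =  1 → B
  i= 7: Y-Q =  8 → I
  i= 8: S-C = 16 → Q
  i= 9: N-B = 12 → M
  i=10: M-D =  9 → J
  i=11: C-D = 25 → Z
  i=12: P-M =  3 → D
  i=13: Q-P =  1 → B
  i=14: N-F =  8 → I
  i=15: Z-J = 16 → Q
  i=16: T-H = 12 → M
  i=17: S-J =  9 → J
  i=18: D-E = 25 → Z
  i=19: T-Q =  3 → D
  i=20: X-W =  1 → B
  i=21: M-E =  8 → I
  i=22: Q-A = 16 → Q
  i=23: M-A = 12 → M
  i=24: C-T =  9 → J
  i=25: Z-A = 25 → Z
  i=26: B-Y =  3 → D
  i=27: C-B =  1 → B
  i=28: H-Z =  8 → I
  i=29: B-L = 16 → Q
  i=30: T-H = 12 → M
  i=31: A-R =  9 → J
  i=32: K-L = 25 → Z
  i=33: I-F =  3 → D
  i=34: J-I =  1 → B
  i=35: G-Y =  8 → I
  i=36: A-K = 16 → Q
  i=37: W-K = 12 → M
  i=38: T-K =  9 → J
  i=39: U-V = 25 → Z
  shifts repeat with period 7: IQMJZDB

IQMJZDB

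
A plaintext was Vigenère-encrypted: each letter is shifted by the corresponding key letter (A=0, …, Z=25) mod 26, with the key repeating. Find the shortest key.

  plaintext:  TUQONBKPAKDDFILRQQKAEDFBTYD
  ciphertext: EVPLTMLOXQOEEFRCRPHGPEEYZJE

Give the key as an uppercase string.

  i= 0: E-T = 11 → L
  i= 1: V-U =  1 → B
  i= 2: P-Q = 25 → Z
  i= 3: L-O = 23 → X
  i= 4: T-N =  6 → G
  i= 5: M-B = 11 → L
  i= 6: L-K =  1 → B
  i= 7: O-P = 25 → Z
  i= 8: X-A = 23 → X
  i= 9: Q-K =  6 → G
  i=10: O-D = 11 → L
  i=11: E-D =  1 → B
  i=12: E-F = 25 → Z
  i=13: F-I = 23 → X
  i=14: R-L =  6 → G
  i=15: C-R = 11 → L
  i=16: R-Q =  1 → B
  i=17: P-Q = 25 → Z
  i=18: H-K = 23 → X
  i=19: G-A =  6 → G
  i=20: P-E = 11 → L
  i=21: E-D =  1 → B
  i=22: E-F = 25 → Z
  i=23: Y-B = 23 → X
  i=24: Z-T =  6 → G
  i=25: J-Y = 11 → L
  i=26: E-D =  1 → B
  shifts repeat with period 5: LBZXG

LBZXG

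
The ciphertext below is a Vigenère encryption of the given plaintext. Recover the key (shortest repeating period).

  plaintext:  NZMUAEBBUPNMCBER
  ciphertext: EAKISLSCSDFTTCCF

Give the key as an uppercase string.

  i= 0: E-N = 17 → R
  i= 1: A-Z =  1 → B
  i= 2: K-M = 24 → Y
  i= 3: I-U = 14 → O
  i= 4: S-A = 18 → S
  i= 5: L-E =  7 → H
  i= 6: S-B = 17 → R
  i= 7: C-B =  1 → B
  i= 8: S-U = 24 → Y
  i= 9: D-P = 14 → O
  i=10: F-N = 18 → S
  i=11: T-M =  7 → H
  i=12: T-C = 17 → R
  i=13: C-B =  1 → B
  i=14: C-E = 24 → Y
  i=15: F-R = 14 → O
  shifts repeat with period 6: RBYOSH

RBYOSH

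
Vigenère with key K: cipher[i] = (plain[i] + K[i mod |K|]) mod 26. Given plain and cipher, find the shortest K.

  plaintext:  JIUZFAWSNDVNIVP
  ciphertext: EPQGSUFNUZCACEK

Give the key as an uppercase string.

  i= 0: E-J = 21 → V
  i= 1: P-I =  7 → H
  i= 2: Q-U = 22 → W
  i= 3: G-Z =  7 → H
  i= 4: S-F = 13 → N
  i= 5: U-A = 20 → U
  i= 6: F-W =  9 → J
  i= 7: N-S = 21 → V
  i= 8: U-N =  7 → H
  i= 9: Z-D = 22 → W
  i=10: C-V =  7 → H
  i=11: A-N = 13 → N
  i=12: C-I = 20 → U
  i=13: E-V =  9 → J
  i=14: K-P = 21 → V
  shifts repeat with period 7: VHWHNUJ

VHWHNUJ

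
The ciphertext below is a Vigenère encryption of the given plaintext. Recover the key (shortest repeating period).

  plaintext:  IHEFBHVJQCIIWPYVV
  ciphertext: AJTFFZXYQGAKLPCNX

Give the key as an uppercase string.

SCPAE

  i= 0: A-I = 18 → S
  i= 1: J-H =  2 → C
  i= 2: T-E = 15 → P
  i= 3: F-F =  0 → A
  i= 4: F-B =  4 → E
  i= 5: Z-H = 18 → S
  i= 6: X-V =  2 → C
  i= 7: Y-J = 15 → P
  i= 8: Q-Q =  0 → A
  i= 9: G-C =  4 → E
  i=10: A-I = 18 → S
  i=11: K-I =  2 → C
  i=12: L-W = 15 → P
  i=13: P-P =  0 → A
  i=14: C-Y =  4 → E
  i=15: N-V = 18 → S
  i=16: X-V =  2 → C
  shifts repeat with period 5: SCPAE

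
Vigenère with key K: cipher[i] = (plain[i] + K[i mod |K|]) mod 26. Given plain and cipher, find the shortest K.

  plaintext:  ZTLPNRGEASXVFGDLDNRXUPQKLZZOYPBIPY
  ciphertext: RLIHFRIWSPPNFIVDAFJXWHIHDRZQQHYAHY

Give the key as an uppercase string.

  i= 0: R-Z = 18 → S
  i= 1: L-T = 18 → S
  i= 2: I-L = 23 → X
  i= 3: H-P = 18 → S
  i= 4: F-N = 18 → S
  i= 5: R-R =  0 → A
  i= 6: I-G =  2 → C
  i= 7: W-E = 18 → S
  i= 8: S-A = 18 → S
  i= 9: P-S = 23 → X
  i=10: P-X = 18 → S
  i=11: N-V = 18 → S
  i=12: F-F =  0 → A
  i=13: I-G =  2 → C
  i=14: V-D = 18 → S
  i=15: D-L = 18 → S
  i=16: A-D = 23 → X
  i=17: F-N = 18 → S
  i=18: J-R = 18 → S
  i=19: X-X =  0 → A
  i=20: W-U =  2 → C
  i=21: H-P = 18 → S
  i=22: I-Q = 18 → S
  i=23: H-K = 23 → X
  i=24: D-L = 18 → S
  i=25: R-Z = 18 → S
  i=26: Z-Z =  0 → A
  i=27: Q-O =  2 → C
  i=28: Q-Y = 18 → S
  i=29: H-P = 18 → S
  i=30: Y-B = 23 → X
  i=31: A-I = 18 → S
  i=32: H-P = 18 → S
  i=33: Y-Y =  0 → A
  shifts repeat with period 7: SSXSSAC

SSXSSAC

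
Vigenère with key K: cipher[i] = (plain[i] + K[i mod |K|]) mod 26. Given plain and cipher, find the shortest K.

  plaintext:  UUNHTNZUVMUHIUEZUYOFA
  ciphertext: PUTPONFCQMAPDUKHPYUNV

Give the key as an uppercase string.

  i= 0: P-U = 21 → V
  i= 1: U-U =  0 → A
  i= 2: T-N =  6 → G
  i= 3: P-H =  8 → I
  i= 4: O-T = 21 → V
  i= 5: N-N =  0 → A
  i= 6: F-Z =  6 → G
  i= 7: C-U =  8 → I
  i= 8: Q-V = 21 → V
  i= 9: M-M =  0 → A
  i=10: A-U =  6 → G
  i=11: P-H =  8 → I
  i=12: D-I = 21 → V
  i=13: U-U =  0 → A
  i=14: K-E =  6 → G
  i=15: H-Z =  8 → I
  i=16: P-U = 21 → V
  i=17: Y-Y =  0 → A
  i=18: U-O =  6 → G
  i=19: N-F =  8 → I
  i=20: V-A = 21 → V
  shifts repeat with period 4: VAGI

VAGI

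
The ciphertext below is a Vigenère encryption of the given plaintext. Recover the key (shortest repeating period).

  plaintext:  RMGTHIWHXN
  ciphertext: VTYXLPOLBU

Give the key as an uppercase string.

EHSE

  i= 0: V-R =  4 → E
  i= 1: T-M =  7 → H
  i= 2: Y-G = 18 → S
  i= 3: X-T =  4 → E
  i= 4: L-H =  4 → E
  i= 5: P-I =  7 → H
  i= 6: O-W = 18 → S
  i= 7: L-H =  4 → E
  i= 8: B-X =  4 → E
  i= 9: U-N =  7 → H
  shifts repeat with period 4: EHSE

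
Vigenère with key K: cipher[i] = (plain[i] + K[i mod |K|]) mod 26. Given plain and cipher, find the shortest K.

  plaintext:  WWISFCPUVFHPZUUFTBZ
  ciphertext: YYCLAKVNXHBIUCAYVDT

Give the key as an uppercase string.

CCUTVIGT

  i= 0: Y-W =  2 → C
  i= 1: Y-W =  2 → C
  i= 2: C-I = 20 → U
  i= 3: L-S = 19 → T
  i= 4: A-F = 21 → V
  i= 5: K-C =  8 → I
  i= 6: V-P =  6 → G
  i= 7: N-U = 19 → T
  i= 8: X-V =  2 → C
  i= 9: H-F =  2 → C
  i=10: B-H = 20 → U
  i=11: I-P = 19 → T
  i=12: U-Z = 21 → V
  i=13: C-U =  8 → I
  i=14: A-U =  6 → G
  i=15: Y-F = 19 → T
  i=16: V-T =  2 → C
  i=17: D-B =  2 → C
  i=18: T-Z = 20 → U
  shifts repeat with period 8: CCUTVIGT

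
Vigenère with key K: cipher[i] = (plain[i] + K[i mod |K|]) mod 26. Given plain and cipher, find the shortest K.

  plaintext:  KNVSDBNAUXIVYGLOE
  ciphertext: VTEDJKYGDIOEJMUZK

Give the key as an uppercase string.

LGJ

  i= 0: V-K = 11 → L
  i= 1: T-N =  6 → G
  i= 2: E-V =  9 → J
  i= 3: D-S = 11 → L
  i= 4: J-D =  6 → G
  i= 5: K-B =  9 → J
  i= 6: Y-N = 11 → L
  i= 7: G-A =  6 → G
  i= 8: D-U =  9 → J
  i= 9: I-X = 11 → L
  i=10: O-I =  6 → G
  i=11: E-V =  9 → J
  i=12: J-Y = 11 → L
  i=13: M-G =  6 → G
  i=14: U-L =  9 → J
  i=15: Z-O = 11 → L
  i=16: K-E =  6 → G
  shifts repeat with period 3: LGJ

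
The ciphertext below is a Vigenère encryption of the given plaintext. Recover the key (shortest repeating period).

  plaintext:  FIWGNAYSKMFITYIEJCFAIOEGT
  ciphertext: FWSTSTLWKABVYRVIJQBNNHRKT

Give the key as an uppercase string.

  i= 0: F-F =  0 → A
  i= 1: W-I = 14 → O
  i= 2: S-W = 22 → W
  i= 3: T-G = 13 → N
  i= 4: S-N =  5 → F
  i= 5: T-A = 19 → T
  i= 6: L-Y = 13 → N
  i= 7: W-S =  4 → E
  i= 8: K-K =  0 → A
  i= 9: A-M = 14 → O
  i=10: B-F = 22 → W
  i=11: V-I = 13 → N
  i=12: Y-T =  5 → F
  i=13: R-Y = 19 → T
  i=14: V-I = 13 → N
  i=15: I-E =  4 → E
  i=16: J-J =  0 → A
  i=17: Q-C = 14 → O
  i=18: B-F = 22 → W
  i=19: N-A = 13 → N
  i=20: N-I =  5 → F
  i=21: H-O = 19 → T
  i=22: R-E = 13 → N
  i=23: K-G =  4 → E
  i=24: T-T =  0 → A
  shifts repeat with period 8: AOWNFTNE

AOWNFTNE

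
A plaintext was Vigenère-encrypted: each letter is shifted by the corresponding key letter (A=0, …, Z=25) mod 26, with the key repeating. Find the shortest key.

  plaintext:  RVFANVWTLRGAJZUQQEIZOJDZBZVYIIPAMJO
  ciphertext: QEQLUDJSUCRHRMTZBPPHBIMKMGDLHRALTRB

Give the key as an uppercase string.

ZJLLHIN

  i= 0: Q-R = 25 → Z
  i= 1: E-V =  9 → J
  i= 2: Q-F = 11 → L
  i= 3: L-A = 11 → L
  i= 4: U-N =  7 → H
  i= 5: D-V =  8 → I
  i= 6: J-W = 13 → N
  i= 7: S-T = 25 → Z
  i= 8: U-L =  9 → J
  i= 9: C-R = 11 → L
  i=10: R-G = 11 → L
  i=11: H-A =  7 → H
  i=12: R-J =  8 → I
  i=13: M-Z = 13 → N
  i=14: T-U = 25 → Z
  i=15: Z-Q =  9 → J
  i=16: B-Q = 11 → L
  i=17: P-E = 11 → L
  i=18: P-I =  7 → H
  i=19: H-Z =  8 → I
  i=20: B-O = 13 → N
  i=21: I-J = 25 → Z
  i=22: M-D =  9 → J
  i=23: K-Z = 11 → L
  i=24: M-B = 11 → L
  i=25: G-Z =  7 → H
  i=26: D-V =  8 → I
  i=27: L-Y = 13 → N
  i=28: H-I = 25 → Z
  i=29: R-I =  9 → J
  i=30: A-P = 11 → L
  i=31: L-A = 11 → L
  i=32: T-M =  7 → H
  i=33: R-J =  8 → I
  i=34: B-O = 13 → N
  shifts repeat with period 7: ZJLLHIN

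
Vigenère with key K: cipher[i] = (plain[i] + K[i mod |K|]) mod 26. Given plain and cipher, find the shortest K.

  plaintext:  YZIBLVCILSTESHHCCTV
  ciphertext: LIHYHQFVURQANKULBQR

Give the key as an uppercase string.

  i= 0: L-Y = 13 → N
  i= 1: I-Z =  9 → J
  i= 2: H-I = 25 → Z
  i= 3: Y-B = 23 → X
  i= 4: H-L = 22 → W
  i= 5: Q-V = 21 → V
  i= 6: F-C =  3 → D
  i= 7: V-I = 13 → N
  i= 8: U-L =  9 → J
  i= 9: R-S = 25 → Z
  i=10: Q-T = 23 → X
  i=11: A-E = 22 → W
  i=12: N-S = 21 → V
  i=13: K-H =  3 → D
  i=14: U-H = 13 → N
  i=15: L-C =  9 → J
  i=16: B-C = 25 → Z
  i=17: Q-T = 23 → X
  i=18: R-V = 22 → W
  shifts repeat with period 7: NJZXWVD

NJZXWVD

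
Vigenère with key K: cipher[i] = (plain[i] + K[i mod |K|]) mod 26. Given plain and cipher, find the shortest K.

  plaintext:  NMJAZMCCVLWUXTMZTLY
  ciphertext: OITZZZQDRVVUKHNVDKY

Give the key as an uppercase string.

  i= 0: O-N =  1 → B
  i= 1: I-M = 22 → W
  i= 2: T-J = 10 → K
  i= 3: Z-A = 25 → Z
  i= 4: Z-Z =  0 → A
  i= 5: Z-M = 13 → N
  i= 6: Q-C = 14 → O
  i= 7: D-C =  1 → B
  i= 8: R-V = 22 → W
  i= 9: V-L = 10 → K
  i=10: V-W = 25 → Z
  i=11: U-U =  0 → A
  i=12: K-X = 13 → N
  i=13: H-T = 14 → O
  i=14: N-M =  1 → B
  i=15: V-Z = 22 → W
  i=16: D-T = 10 → K
  i=17: K-L = 25 → Z
  i=18: Y-Y =  0 → A
  shifts repeat with period 7: BWKZANO

BWKZANO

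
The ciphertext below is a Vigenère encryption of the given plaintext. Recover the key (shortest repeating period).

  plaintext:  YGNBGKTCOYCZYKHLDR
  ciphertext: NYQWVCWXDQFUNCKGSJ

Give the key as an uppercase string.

  i= 0: N-Y = 15 → P
  i= 1: Y-G = 18 → S
  i= 2: Q-N =  3 → D
  i= 3: W-B = 21 → V
  i= 4: V-G = 15 → P
  i= 5: C-K = 18 → S
  i= 6: W-T =  3 → D
  i= 7: X-C = 21 → V
  i= 8: D-O = 15 → P
  i= 9: Q-Y = 18 → S
  i=10: F-C =  3 → D
  i=11: U-Z = 21 → V
  i=12: N-Y = 15 → P
  i=13: C-K = 18 → S
  i=14: K-H =  3 → D
  i=15: G-L = 21 → V
  i=16: S-D = 15 → P
  i=17: J-R = 18 → S
  shifts repeat with period 4: PSDV

PSDV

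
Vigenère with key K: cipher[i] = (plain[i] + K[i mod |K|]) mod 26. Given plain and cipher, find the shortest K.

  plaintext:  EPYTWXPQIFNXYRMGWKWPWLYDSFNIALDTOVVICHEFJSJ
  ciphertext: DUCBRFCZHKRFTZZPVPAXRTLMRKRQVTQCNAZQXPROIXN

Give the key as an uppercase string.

ZFEIVINJ

  i= 0: D-E = 25 → Z
  i= 1: U-P =  5 → F
  i= 2: C-Y =  4 → E
  i= 3: B-T =  8 → I
  i= 4: R-W = 21 → V
  i= 5: F-X =  8 → I
  i= 6: C-P = 13 → N
  i= 7: Z-Q =  9 → J
  i= 8: H-I = 25 → Z
  i= 9: K-F =  5 → F
  i=10: R-N =  4 → E
  i=11: F-X =  8 → I
  i=12: T-Y = 21 → V
  i=13: Z-R =  8 → I
  i=14: Z-M = 13 → N
  i=15: P-G =  9 → J
  i=16: V-W = 25 → Z
  i=17: P-K =  5 → F
  i=18: A-W =  4 → E
  i=19: X-P =  8 → I
  i=20: R-W = 21 → V
  i=21: T-L =  8 → I
  i=22: L-Y = 13 → N
  i=23: M-D =  9 → J
  i=24: R-S = 25 → Z
  i=25: K-F =  5 → F
  i=26: R-N =  4 → E
  i=27: Q-I =  8 → I
  i=28: V-A = 21 → V
  i=29: T-L =  8 → I
  i=30: Q-D = 13 → N
  i=31: C-T =  9 → J
  i=32: N-O = 25 → Z
  i=33: A-V =  5 → F
  i=34: Z-V =  4 → E
  i=35: Q-I =  8 → I
  i=36: X-C = 21 → V
  i=37: P-H =  8 → I
  i=38: R-E = 13 → N
  i=39: O-F =  9 → J
  i=40: I-J = 25 → Z
  i=41: X-S =  5 → F
  i=42: N-J =  4 → E
  shifts repeat with period 8: ZFEIVINJ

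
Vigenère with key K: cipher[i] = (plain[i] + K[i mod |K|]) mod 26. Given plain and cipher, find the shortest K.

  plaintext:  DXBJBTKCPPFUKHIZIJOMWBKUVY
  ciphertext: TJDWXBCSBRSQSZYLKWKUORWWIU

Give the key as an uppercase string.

QMCNWIS

  i= 0: T-D = 16 → Q
  i= 1: J-X = 12 → M
  i= 2: D-B =  2 → C
  i= 3: W-J = 13 → N
  i= 4: X-B = 22 → W
  i= 5: B-T =  8 → I
  i= 6: C-K = 18 → S
  i= 7: S-C = 16 → Q
  i= 8: B-P = 12 → M
  i= 9: R-P =  2 → C
  i=10: S-F = 13 → N
  i=11: Q-U = 22 → W
  i=12: S-K =  8 → I
  i=13: Z-H = 18 → S
  i=14: Y-I = 16 → Q
  i=15: L-Z = 12 → M
  i=16: K-I =  2 → C
  i=17: W-J = 13 → N
  i=18: K-O = 22 → W
  i=19: U-M =  8 → I
  i=20: O-W = 18 → S
  i=21: R-B = 16 → Q
  i=22: W-K = 12 → M
  i=23: W-U =  2 → C
  i=24: I-V = 13 → N
  i=25: U-Y = 22 → W
  shifts repeat with period 7: QMCNWIS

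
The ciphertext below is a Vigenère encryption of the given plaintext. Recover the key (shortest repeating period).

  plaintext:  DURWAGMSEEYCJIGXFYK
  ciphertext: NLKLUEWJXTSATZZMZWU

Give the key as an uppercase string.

KRTPUY

  i= 0: N-D = 10 → K
  i= 1: L-U = 17 → R
  i= 2: K-R = 19 → T
  i= 3: L-W = 15 → P
  i= 4: U-A = 20 → U
  i= 5: E-G = 24 → Y
  i= 6: W-M = 10 → K
  i= 7: J-S = 17 → R
  i= 8: X-E = 19 → T
  i= 9: T-E = 15 → P
  i=10: S-Y = 20 → U
  i=11: A-C = 24 → Y
  i=12: T-J = 10 → K
  i=13: Z-I = 17 → R
  i=14: Z-G = 19 → T
  i=15: M-X = 15 → P
  i=16: Z-F = 20 → U
  i=17: W-Y = 24 → Y
  i=18: U-K = 10 → K
  shifts repeat with period 6: KRTPUY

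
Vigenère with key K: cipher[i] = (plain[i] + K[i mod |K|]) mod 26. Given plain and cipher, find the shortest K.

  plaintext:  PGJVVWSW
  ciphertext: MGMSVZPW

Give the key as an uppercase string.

  i= 0: M-P = 23 → X
  i= 1: G-G =  0 → A
  i= 2: M-J =  3 → D
  i= 3: S-V = 23 → X
  i= 4: V-V =  0 → A
  i= 5: Z-W =  3 → D
  i= 6: P-S = 23 → X
  i= 7: W-W =  0 → A
  shifts repeat with period 3: XAD

XAD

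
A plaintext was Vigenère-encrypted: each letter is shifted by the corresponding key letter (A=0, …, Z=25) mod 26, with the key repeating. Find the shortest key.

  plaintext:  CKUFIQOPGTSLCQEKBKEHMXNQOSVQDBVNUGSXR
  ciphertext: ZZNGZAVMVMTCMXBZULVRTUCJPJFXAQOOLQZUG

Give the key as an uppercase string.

  i= 0: Z-C = 23 → X
  i= 1: Z-K = 15 → P
  i= 2: N-U = 19 → T
  i= 3: G-F =  1 → B
  i= 4: Z-I = 17 → R
  i= 5: A-Q = 10 → K
  i= 6: V-O =  7 → H
  i= 7: M-P = 23 → X
  i= 8: V-G = 15 → P
  i= 9: M-T = 19 → T
  i=10: T-S =  1 → B
  i=11: C-L = 17 → R
  i=12: M-C = 10 → K
  i=13: X-Q =  7 → H
  i=14: B-E = 23 → X
  i=15: Z-K = 15 → P
  i=16: U-B = 19 → T
  i=17: L-K =  1 → B
  i=18: V-E = 17 → R
  i=19: R-H = 10 → K
  i=20: T-M =  7 → H
  i=21: U-X = 23 → X
  i=22: C-N = 15 → P
  i=23: J-Q = 19 → T
  i=24: P-O =  1 → B
  i=25: J-S = 17 → R
  i=26: F-V = 10 → K
  i=27: X-Q =  7 → H
  i=28: A-D = 23 → X
  i=29: Q-B = 15 → P
  i=30: O-V = 19 → T
  i=31: O-N =  1 → B
  i=32: L-U = 17 → R
  i=33: Q-G = 10 → K
  i=34: Z-S =  7 → H
  i=35: U-X = 23 → X
  i=36: G-R = 15 → P
  shifts repeat with period 7: XPTBRKH

XPTBRKH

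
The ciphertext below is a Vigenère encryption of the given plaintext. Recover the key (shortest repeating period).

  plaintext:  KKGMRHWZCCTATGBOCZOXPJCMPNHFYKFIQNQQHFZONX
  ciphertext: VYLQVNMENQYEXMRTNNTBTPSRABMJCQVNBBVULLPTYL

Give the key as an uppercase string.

LOFEEGQF

  i= 0: V-K = 11 → L
  i= 1: Y-K = 14 → O
  i= 2: L-G =  5 → F
  i= 3: Q-M =  4 → E
  i= 4: V-R =  4 → E
  i= 5: N-H =  6 → G
  i= 6: M-W = 16 → Q
  i= 7: E-Z =  5 → F
  i= 8: N-C = 11 → L
  i= 9: Q-C = 14 → O
  i=10: Y-T =  5 → F
  i=11: E-A =  4 → E
  i=12: X-T =  4 → E
  i=13: M-G =  6 → G
  i=14: R-B = 16 → Q
  i=15: T-O =  5 → F
  i=16: N-C = 11 → L
  i=17: N-Z = 14 → O
  i=18: T-O =  5 → F
  i=19: B-X =  4 → E
  i=20: T-P =  4 → E
  i=21: P-J =  6 → G
  i=22: S-C = 16 → Q
  i=23: R-M =  5 → F
  i=24: A-P = 11 → L
  i=25: B-N = 14 → O
  i=26: M-H =  5 → F
  i=27: J-F =  4 → E
  i=28: C-Y =  4 → E
  i=29: Q-K =  6 → G
  i=30: V-F = 16 → Q
  i=31: N-I =  5 → F
  i=32: B-Q = 11 → L
  i=33: B-N = 14 → O
  i=34: V-Q =  5 → F
  i=35: U-Q =  4 → E
  i=36: L-H =  4 → E
  i=37: L-F =  6 → G
  i=38: P-Z = 16 → Q
  i=39: T-O =  5 → F
  i=40: Y-N = 11 → L
  i=41: L-X = 14 → O
  shifts repeat with period 8: LOFEEGQF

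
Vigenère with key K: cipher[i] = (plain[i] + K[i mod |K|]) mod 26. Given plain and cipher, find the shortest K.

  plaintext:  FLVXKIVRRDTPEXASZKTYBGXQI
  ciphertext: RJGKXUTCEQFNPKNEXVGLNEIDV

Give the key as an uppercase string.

  i= 0: R-F = 12 → M
  i= 1: J-L = 24 → Y
  i= 2: G-V = 11 → L
  i= 3: K-X = 13 → N
  i= 4: X-K = 13 → N
  i= 5: U-I = 12 → M
  i= 6: T-V = 24 → Y
  i= 7: C-R = 11 → L
  i= 8: E-R = 13 → N
  i= 9: Q-D = 13 → N
  i=10: F-T = 12 → M
  i=11: N-P = 24 → Y
  i=12: P-E = 11 → L
  i=13: K-X = 13 → N
  i=14: N-A = 13 → N
  i=15: E-S = 12 → M
  i=16: X-Z = 24 → Y
  i=17: V-K = 11 → L
  i=18: G-T = 13 → N
  i=19: L-Y = 13 → N
  i=20: N-B = 12 → M
  i=21: E-G = 24 → Y
  i=22: I-X = 11 → L
  i=23: D-Q = 13 → N
  i=24: V-I = 13 → N
  shifts repeat with period 5: MYLNN

MYLNN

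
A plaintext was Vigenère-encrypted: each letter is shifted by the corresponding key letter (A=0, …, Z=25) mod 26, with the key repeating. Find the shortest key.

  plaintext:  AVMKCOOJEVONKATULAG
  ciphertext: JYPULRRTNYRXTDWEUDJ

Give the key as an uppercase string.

JDDK

  i= 0: J-A =  9 → J
  i= 1: Y-V =  3 → D
  i= 2: P-M =  3 → D
  i= 3: U-K = 10 → K
  i= 4: L-C =  9 → J
  i= 5: R-O =  3 → D
  i= 6: R-O =  3 → D
  i= 7: T-J = 10 → K
  i= 8: N-E =  9 → J
  i= 9: Y-V =  3 → D
  i=10: R-O =  3 → D
  i=11: X-N = 10 → K
  i=12: T-K =  9 → J
  i=13: D-A =  3 → D
  i=14: W-T =  3 → D
  i=15: E-U = 10 → K
  i=16: U-L =  9 → J
  i=17: D-A =  3 → D
  i=18: J-G =  3 → D
  shifts repeat with period 4: JDDK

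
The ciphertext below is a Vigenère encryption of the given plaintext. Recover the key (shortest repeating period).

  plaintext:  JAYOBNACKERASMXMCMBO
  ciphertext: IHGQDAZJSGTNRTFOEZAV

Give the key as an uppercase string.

ZHICCN

  i= 0: I-J = 25 → Z
  i= 1: H-A =  7 → H
  i= 2: G-Y =  8 → I
  i= 3: Q-O =  2 → C
  i= 4: D-B =  2 → C
  i= 5: A-N = 13 → N
  i= 6: Z-A = 25 → Z
  i= 7: J-C =  7 → H
  i= 8: S-K =  8 → I
  i= 9: G-E =  2 → C
  i=10: T-R =  2 → C
  i=11: N-A = 13 → N
  i=12: R-S = 25 → Z
  i=13: T-M =  7 → H
  i=14: F-X =  8 → I
  i=15: O-M =  2 → C
  i=16: E-C =  2 → C
  i=17: Z-M = 13 → N
  i=18: A-B = 25 → Z
  i=19: V-O =  7 → H
  shifts repeat with period 6: ZHICCN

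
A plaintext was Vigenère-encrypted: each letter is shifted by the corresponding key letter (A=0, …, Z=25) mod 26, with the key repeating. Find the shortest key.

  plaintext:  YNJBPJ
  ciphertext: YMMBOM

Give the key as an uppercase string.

  i= 0: Y-Y =  0 → A
  i= 1: M-N = 25 → Z
  i= 2: M-J =  3 → D
  i= 3: B-B =  0 → A
  i= 4: O-P = 25 → Z
  i= 5: M-J =  3 → D
  shifts repeat with period 3: AZD

AZD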